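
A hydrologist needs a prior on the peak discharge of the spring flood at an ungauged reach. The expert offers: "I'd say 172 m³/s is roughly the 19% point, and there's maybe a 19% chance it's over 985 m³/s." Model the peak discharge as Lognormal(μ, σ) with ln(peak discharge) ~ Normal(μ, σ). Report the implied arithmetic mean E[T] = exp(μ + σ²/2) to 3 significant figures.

E[T] ≈ 675 m³/s

If T ~ Lognormal(μ,σ) then ln T ~ Normal(μ,σ), so the p-quantile of ln T is μ + z_p·σ.
ln(172) = 5.147 and ln(985) = 6.893; z_{0.19} = -0.8779, z_{0.81} = 0.8779.
σ = (6.893 − 5.147)/(0.8779 − (-0.8779)) = 0.994.
μ = 5.147 − (-0.8779)·0.994 = 6.020.
E[T] = exp(μ + σ²/2) = exp(6.020 + 0.4940) = 675 m³/s.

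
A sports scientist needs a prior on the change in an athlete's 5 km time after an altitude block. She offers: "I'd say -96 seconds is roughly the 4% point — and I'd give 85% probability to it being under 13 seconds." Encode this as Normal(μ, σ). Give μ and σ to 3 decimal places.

For Normal(μ,σ), the p-quantile is μ + z_p·σ. Here z_{0.04} = -1.751, z_{0.85} = 1.036.
So -96 = μ − 1.751σ and 13 = μ + 1.036σ.
Subtracting: σ = (13 − -96)/(1.036 − (-1.751)) = 39.108.
Then μ = -96 − (-1.751)·39.108 = -27.533.

μ = -27.533, σ = 39.108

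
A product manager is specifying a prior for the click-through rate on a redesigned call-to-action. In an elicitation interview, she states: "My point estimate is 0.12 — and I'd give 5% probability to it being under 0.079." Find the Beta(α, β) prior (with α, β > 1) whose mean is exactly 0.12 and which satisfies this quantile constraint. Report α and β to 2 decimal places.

With mean 0.12 fixed, write α = 0.12s, β = 0.88s where s = α+β.
Need P(θ < 0.079) = 0.05 under Beta(0.12s, 0.88s). Normal approximation: (q−m)/√(m(1−m)/s) ≈ z_{0.05} = -1.64, so s ≈ 0.12·0.88·(-1.64)²/(0.079−0.12)² = 170.0.
At s = 170.0: P(θ<0.079) ≈ 0.037. Adjusting to match 0.05 gives s ≈ 145.59.
So α = 0.12·145.59 ≈ 17.47, β = 0.88·145.59 ≈ 128.12.

α ≈ 17.47, β ≈ 128.12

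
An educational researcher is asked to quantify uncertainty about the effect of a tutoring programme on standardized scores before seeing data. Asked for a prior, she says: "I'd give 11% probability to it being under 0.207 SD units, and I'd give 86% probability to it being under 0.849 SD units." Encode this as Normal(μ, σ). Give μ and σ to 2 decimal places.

μ = 0.55, σ = 0.28

For Normal(μ,σ), the p-quantile is μ + z_p·σ. Here z_{0.11} = -1.227, z_{0.86} = 1.08.
So 0.207 = μ − 1.227σ and 0.849 = μ + 1.08σ.
Subtracting: σ = (0.849 − 0.207)/(1.08 − (-1.227)) = 0.28.
Then μ = 0.207 − (-1.227)·0.28 = 0.55.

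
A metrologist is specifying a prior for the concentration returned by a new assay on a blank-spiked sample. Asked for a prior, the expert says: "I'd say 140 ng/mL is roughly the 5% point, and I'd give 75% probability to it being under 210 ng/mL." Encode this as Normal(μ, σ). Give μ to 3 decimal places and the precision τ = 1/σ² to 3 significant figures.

μ = 189.643, τ = 0.0011

The p-quantile of Normal(μ,σ) is μ + z_p·σ, with z_{0.05} = -1.645 and z_{0.75} = 0.6745.
Eliminate σ: μ = (z₂·x₁ − z₁·x₂)/(z₂ − z₁) = (0.6745·140 − (-1.645)·210)/2.319 = 189.643.
Then σ = (x₂ − x₁)/(z₂ − z₁) = (210 − 140)/2.319 = 30.181.
Precision τ = 1/σ² = 1/30.18² = 0.0011.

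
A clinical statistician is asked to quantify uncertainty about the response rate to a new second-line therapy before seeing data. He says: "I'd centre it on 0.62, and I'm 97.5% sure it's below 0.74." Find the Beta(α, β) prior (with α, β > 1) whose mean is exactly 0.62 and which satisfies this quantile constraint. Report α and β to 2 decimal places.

With mean 0.62 fixed, write α = 0.62s, β = 0.38s where s = α+β.
Need P(θ < 0.74) = 0.975 under Beta(0.62s, 0.38s). Normal approximation: (q−m)/√(m(1−m)/s) ≈ z_{0.975} = 1.96, so s ≈ 0.62·0.38·(1.96)²/(0.74−0.62)² = 62.9.
At s = 62.9: P(θ<0.74) ≈ 0.980. Adjusting to match 0.975 gives s ≈ 57.41.
So α = 0.62·57.41 ≈ 35.59, β = 0.38·57.41 ≈ 21.81.

α ≈ 35.59, β ≈ 21.81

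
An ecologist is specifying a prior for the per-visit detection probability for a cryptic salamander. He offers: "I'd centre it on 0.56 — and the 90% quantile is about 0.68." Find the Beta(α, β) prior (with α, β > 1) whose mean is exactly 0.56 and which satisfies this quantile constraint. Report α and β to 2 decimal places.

With mean 0.56 fixed, write α = 0.56s, β = 0.44s where s = α+β.
Need P(θ < 0.68) = 0.9 under Beta(0.56s, 0.44s). Normal approximation: (q−m)/√(m(1−m)/s) ≈ z_{0.9} = 1.28, so s ≈ 0.56·0.44·(1.28)²/(0.68−0.56)² = 28.1.
At s = 28.1: P(θ<0.68) ≈ 0.903. Adjusting to match 0.9 gives s ≈ 27.29.
So α = 0.56·27.29 ≈ 15.28, β = 0.44·27.29 ≈ 12.01.

α ≈ 15.28, β ≈ 12.01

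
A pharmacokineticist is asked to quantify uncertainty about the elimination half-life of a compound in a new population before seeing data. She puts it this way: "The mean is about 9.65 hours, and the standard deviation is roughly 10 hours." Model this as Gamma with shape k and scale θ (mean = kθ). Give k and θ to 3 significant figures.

For Gamma(k, scale θ): mean = kθ, variance = kθ², so CV = 1/√k.
CV = SD/mean = 10/9.65 = 1.036, hence k = 1/CV² = 0.931.
Then θ = mean/k = 9.65/0.931 = 10.4.

k ≈ 0.931, θ ≈ 10.4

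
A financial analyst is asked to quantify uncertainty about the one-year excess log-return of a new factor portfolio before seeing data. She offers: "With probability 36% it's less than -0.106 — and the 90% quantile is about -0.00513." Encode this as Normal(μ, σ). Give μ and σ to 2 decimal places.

For Normal(μ,σ), the p-quantile is μ + z_p·σ. Here z_{0.36} = -0.3585, z_{0.9} = 1.282.
So -0.106 = μ − 0.3585σ and -0.00513 = μ + 1.282σ.
Subtracting: σ = (-0.00513 − -0.106)/(1.282 − (-0.3585)) = 0.06.
Then μ = -0.106 − (-0.3585)·0.06 = -0.08.

μ = -0.08, σ = 0.06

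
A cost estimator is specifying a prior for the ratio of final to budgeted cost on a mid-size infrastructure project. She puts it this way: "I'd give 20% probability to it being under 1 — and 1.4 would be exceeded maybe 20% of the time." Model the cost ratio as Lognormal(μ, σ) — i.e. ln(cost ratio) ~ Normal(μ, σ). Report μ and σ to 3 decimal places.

If T ~ Lognormal(μ,σ) then ln T ~ Normal(μ,σ), so the p-quantile of ln T is μ + z_p·σ.
ln(1) = 0 and ln(1.4) = 0.3365; z_{0.2} = -0.8416, z_{0.8} = 0.8416.
σ = (0.3365 − 0)/(0.8416 − (-0.8416)) = 0.200.
μ = 0 − (-0.8416)·0.200 = 0.168.

μ ≈ 0.168, σ ≈ 0.200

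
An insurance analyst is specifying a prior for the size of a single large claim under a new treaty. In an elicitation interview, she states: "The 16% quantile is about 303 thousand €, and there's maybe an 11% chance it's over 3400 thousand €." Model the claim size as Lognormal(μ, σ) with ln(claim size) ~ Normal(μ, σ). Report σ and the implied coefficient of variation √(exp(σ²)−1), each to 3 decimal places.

σ ≈ 1.089, CV ≈ 1.507

If T ~ Lognormal(μ,σ) then ln T ~ Normal(μ,σ), so the p-quantile of ln T is μ + z_p·σ.
ln(303) = 5.714 and ln(3400) = 8.132; z_{0.16} = -0.9945, z_{0.89} = 1.227.
σ = (8.132 − 5.714)/(1.227 − (-0.9945)) = 1.089.
μ = 5.714 − (-0.9945)·1.089 = 6.796.
CV = √(exp(σ²)−1) = √(exp(1.1851)−1) = 1.507.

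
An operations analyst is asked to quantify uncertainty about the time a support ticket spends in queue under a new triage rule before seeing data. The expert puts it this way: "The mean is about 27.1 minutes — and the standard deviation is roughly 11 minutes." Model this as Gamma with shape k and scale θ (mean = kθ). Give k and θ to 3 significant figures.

For Gamma(k, scale θ): mean = kθ, variance = kθ², so CV = 1/√k.
CV = SD/mean = 11/27.1 = 0.4059, hence k = 1/CV² = 6.07.
Then θ = mean/k = 27.1/6.07 = 4.46.

k ≈ 6.07, θ ≈ 4.46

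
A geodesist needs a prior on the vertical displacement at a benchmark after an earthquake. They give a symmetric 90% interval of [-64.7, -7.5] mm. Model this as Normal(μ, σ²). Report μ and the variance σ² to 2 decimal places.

μ = -36.10, σ² = 302.33

A symmetric 90% interval runs μ ± z·σ with z = 1.645.
Half-width = 28.6, so σ = 28.6/1.645 = 17.388 and σ² = 302.33.
μ is the interval midpoint, -36.10.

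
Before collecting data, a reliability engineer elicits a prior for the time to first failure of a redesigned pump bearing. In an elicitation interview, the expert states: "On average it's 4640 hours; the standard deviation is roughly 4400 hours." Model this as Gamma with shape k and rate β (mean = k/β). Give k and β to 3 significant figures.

For Gamma(k, rate β): mean = k/β, variance = k/β², so CV = 1/√k.
CV = SD/mean = 4400/4640 = 0.9483, hence k = 1/CV² = 1.11.
Then β = k/mean = 1.11/4640 = 0.00024.

k ≈ 1.11, β ≈ 0.00024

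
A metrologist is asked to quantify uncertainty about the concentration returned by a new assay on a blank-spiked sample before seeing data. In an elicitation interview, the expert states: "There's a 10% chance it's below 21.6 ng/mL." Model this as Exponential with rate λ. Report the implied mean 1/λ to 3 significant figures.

mean ≈ 205 ng/mL

P(T < 21.6) = 1 − e^(−λ·21.6) = 0.1, so λ = −ln(1−0.1)/21.6 = −ln(0.9)/21.6 = 0.00488.
Mean = 1/λ = 205 ng/mL.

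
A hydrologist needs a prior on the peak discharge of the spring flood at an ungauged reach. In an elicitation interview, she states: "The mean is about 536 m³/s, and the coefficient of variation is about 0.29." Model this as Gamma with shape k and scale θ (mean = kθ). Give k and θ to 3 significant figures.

k ≈ 11.9, θ ≈ 45.1

For Gamma(k, scale θ): mean = kθ, variance = kθ², so CV = 1/√k.
CV = 0.29, hence k = 1/CV² = 11.9.
Then θ = mean/k = 536/11.9 = 45.1.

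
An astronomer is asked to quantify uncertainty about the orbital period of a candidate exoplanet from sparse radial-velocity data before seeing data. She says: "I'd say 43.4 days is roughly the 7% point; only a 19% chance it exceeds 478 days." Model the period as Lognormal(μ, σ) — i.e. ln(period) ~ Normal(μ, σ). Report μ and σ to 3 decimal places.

μ ≈ 5.275, σ ≈ 1.019

If T ~ Lognormal(μ,σ) then ln T ~ Normal(μ,σ), so the p-quantile of ln T is μ + z_p·σ.
ln(43.4) = 3.77 and ln(478) = 6.17; z_{0.07} = -1.476, z_{0.81} = 0.8779.
σ = (6.17 − 3.77)/(0.8779 − (-1.476)) = 1.019.
μ = 3.77 − (-1.476)·1.019 = 5.275.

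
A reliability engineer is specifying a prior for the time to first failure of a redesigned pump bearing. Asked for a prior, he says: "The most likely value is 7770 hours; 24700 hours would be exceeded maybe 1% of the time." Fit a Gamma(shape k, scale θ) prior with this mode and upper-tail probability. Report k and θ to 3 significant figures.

k ≈ 4.32, θ ≈ 2340

Gamma(k,θ) with k>1 has mode (k−1)θ, so θ = 7770/(k−1).
Need P(X < 24700) = 0.99 with θ tied to k this way. Start at k = 2, θ = 7770: P(X<24700) ≈ 0.826.
Too low — raise k to concentrate. Iterating converges to k ≈ 4.32.
Then θ = 7770/(4.32−1) ≈ 2340.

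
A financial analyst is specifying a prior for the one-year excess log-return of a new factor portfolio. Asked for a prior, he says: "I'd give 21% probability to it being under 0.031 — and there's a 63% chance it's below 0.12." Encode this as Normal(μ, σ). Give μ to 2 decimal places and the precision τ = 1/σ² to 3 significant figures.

For Normal(μ,σ), the p-quantile is μ + z_p·σ. Here z_{0.21} = -0.8064, z_{0.63} = 0.3319.
So 0.031 = μ − 0.8064σ and 0.12 = μ + 0.3319σ.
Subtracting: σ = (0.12 − 0.031)/(0.3319 − (-0.8064)) = 0.08.
Then μ = 0.031 − (-0.8064)·0.08 = 0.09.
Precision τ = 1/σ² = 1/0.07819² = 164.

μ = 0.09, τ = 164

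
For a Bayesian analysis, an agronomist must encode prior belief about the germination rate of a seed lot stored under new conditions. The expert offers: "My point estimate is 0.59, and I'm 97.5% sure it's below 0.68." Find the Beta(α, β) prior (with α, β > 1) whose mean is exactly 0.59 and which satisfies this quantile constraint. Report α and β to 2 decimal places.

α ≈ 64.54, β ≈ 44.85

With mean 0.59 fixed, write α = 0.59s, β = 0.41s where s = α+β.
Need P(θ < 0.68) = 0.975 under Beta(0.59s, 0.41s). Normal approximation: (q−m)/√(m(1−m)/s) ≈ z_{0.975} = 1.96, so s ≈ 0.59·0.41·(1.96)²/(0.68−0.59)² = 114.7.
At s = 114.7: P(θ<0.68) ≈ 0.978. Adjusting to match 0.975 gives s ≈ 109.39.
So α = 0.59·109.39 ≈ 64.54, β = 0.41·109.39 ≈ 44.85.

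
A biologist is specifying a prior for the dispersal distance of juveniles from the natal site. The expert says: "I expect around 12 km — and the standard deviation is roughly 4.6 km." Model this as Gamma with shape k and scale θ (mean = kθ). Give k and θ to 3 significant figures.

For Gamma(k, scale θ): mean = kθ, variance = kθ², so CV = 1/√k.
CV = SD/mean = 4.6/12 = 0.3833, hence k = 1/CV² = 6.81.
Then θ = mean/k = 12/6.81 = 1.76.

k ≈ 6.81, θ ≈ 1.76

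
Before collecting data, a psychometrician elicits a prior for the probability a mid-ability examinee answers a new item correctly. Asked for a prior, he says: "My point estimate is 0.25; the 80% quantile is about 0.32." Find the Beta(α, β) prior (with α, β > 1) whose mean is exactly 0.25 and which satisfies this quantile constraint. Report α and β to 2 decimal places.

With mean 0.25 fixed, write α = 0.25s, β = 0.75s where s = α+β.
Need P(θ < 0.32) = 0.8 under Beta(0.25s, 0.75s). Normal approximation: (q−m)/√(m(1−m)/s) ≈ z_{0.8} = 0.842, so s ≈ 0.25·0.75·(0.842)²/(0.32−0.25)² = 27.1.
At s = 27.1: P(θ<0.32) ≈ 0.806. Adjusting to match 0.8 gives s ≈ 25.42.
So α = 0.25·25.42 ≈ 6.35, β = 0.75·25.42 ≈ 19.06.

α ≈ 6.35, β ≈ 19.06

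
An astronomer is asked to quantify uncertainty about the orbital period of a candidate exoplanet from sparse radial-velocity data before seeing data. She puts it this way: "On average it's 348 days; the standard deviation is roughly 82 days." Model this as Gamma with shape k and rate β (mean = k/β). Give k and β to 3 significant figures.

k ≈ 18, β ≈ 0.0518

For Gamma(k, rate β): mean = k/β, variance = k/β², so CV = 1/√k.
CV = SD/mean = 82/348 = 0.2356, hence k = 1/CV² = 18.
Then β = k/mean = 18/348 = 0.0518.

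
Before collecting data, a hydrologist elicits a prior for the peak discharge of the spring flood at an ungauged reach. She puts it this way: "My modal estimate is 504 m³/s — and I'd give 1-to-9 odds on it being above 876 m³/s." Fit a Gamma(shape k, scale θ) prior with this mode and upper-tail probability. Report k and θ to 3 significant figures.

k ≈ 7.21, θ ≈ 81.2

Gamma(k,θ) with k>1 has mode (k−1)θ, so θ = 504/(k−1).
Need P(X < 876) = 0.9 with θ tied to k this way. Start at k = 2, θ = 504: P(X<876) ≈ 0.518.
Too low — raise k to concentrate. Iterating converges to k ≈ 7.21.
Then θ = 504/(7.21−1) ≈ 81.2.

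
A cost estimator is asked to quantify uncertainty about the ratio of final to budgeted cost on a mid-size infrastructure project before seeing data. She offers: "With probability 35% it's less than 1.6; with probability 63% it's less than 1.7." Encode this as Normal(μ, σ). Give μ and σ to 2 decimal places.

For Normal(μ,σ), the p-quantile is μ + z_p·σ. Here z_{0.35} = -0.3853, z_{0.63} = 0.3319.
So 1.6 = μ − 0.3853σ and 1.7 = μ + 0.3319σ.
Subtracting: σ = (1.7 − 1.6)/(0.3319 − (-0.3853)) = 0.14.
Then μ = 1.6 − (-0.3853)·0.14 = 1.65.

μ = 1.65, σ = 0.14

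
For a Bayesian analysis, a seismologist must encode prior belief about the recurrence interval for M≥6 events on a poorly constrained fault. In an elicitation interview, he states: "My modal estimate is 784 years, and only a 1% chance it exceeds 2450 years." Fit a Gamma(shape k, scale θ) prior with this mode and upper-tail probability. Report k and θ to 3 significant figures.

Gamma(k,θ) with k>1 has mode (k−1)θ, so θ = 784/(k−1).
Need P(X < 2450) = 0.99 with θ tied to k this way. Start at k = 2, θ = 784: P(X<2450) ≈ 0.819.
Too low — raise k to concentrate. Iterating converges to k ≈ 4.43.
Then θ = 784/(4.43−1) ≈ 228.

k ≈ 4.43, θ ≈ 228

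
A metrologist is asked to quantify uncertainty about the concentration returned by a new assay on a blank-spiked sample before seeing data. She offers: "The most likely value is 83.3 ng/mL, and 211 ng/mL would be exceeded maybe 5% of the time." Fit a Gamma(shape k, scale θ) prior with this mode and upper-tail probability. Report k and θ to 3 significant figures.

k ≈ 4.14, θ ≈ 26.5

Gamma(k,θ) with k>1 has mode (k−1)θ, so θ = 83.3/(k−1).
Need P(X < 211) = 0.95 with θ tied to k this way. Start at k = 2, θ = 83.3: P(X<211) ≈ 0.719.
Too low — raise k to concentrate. Iterating converges to k ≈ 4.14.
Then θ = 83.3/(4.14−1) ≈ 26.5.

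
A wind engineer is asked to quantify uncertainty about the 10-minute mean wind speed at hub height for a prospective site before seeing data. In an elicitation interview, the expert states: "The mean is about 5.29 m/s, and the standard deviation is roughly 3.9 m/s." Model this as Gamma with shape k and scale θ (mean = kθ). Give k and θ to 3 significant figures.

k ≈ 1.84, θ ≈ 2.88

For Gamma(k, scale θ): mean = kθ, variance = kθ², so CV = 1/√k.
CV = SD/mean = 3.9/5.29 = 0.7372, hence k = 1/CV² = 1.84.
Then θ = mean/k = 5.29/1.84 = 2.88.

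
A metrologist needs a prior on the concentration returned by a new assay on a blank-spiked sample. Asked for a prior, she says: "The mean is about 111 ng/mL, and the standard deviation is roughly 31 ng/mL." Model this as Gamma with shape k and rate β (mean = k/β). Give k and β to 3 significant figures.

k ≈ 12.8, β ≈ 0.116

For Gamma(k, rate β): mean = k/β, variance = k/β², so CV = 1/√k.
CV = SD/mean = 31/111 = 0.2793, hence k = 1/CV² = 12.8.
Then β = k/mean = 12.8/111 = 0.116.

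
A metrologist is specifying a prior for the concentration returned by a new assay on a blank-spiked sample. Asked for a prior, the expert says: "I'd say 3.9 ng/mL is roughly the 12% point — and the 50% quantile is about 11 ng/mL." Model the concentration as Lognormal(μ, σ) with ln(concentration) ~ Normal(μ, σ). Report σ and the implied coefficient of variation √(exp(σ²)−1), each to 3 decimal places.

If T ~ Lognormal(μ,σ) then ln T ~ Normal(μ,σ), so the p-quantile of ln T is μ + z_p·σ.
ln(3.9) = 1.361 and ln(11) = 2.398; z_{0.12} = -1.175, z_{0.5} = 0.
σ = (2.398 − 1.361)/(0 − (-1.175)) = 0.882.
μ = 1.361 − (-1.175)·0.882 = 2.398.
CV = √(exp(σ²)−1) = √(exp(0.7788)−1) = 1.086.

σ ≈ 0.882, CV ≈ 1.086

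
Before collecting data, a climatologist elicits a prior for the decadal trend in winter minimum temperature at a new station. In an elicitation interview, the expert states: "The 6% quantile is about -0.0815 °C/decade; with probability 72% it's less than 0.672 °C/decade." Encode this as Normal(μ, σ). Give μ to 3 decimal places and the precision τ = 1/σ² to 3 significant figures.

For Normal(μ,σ), the p-quantile is μ + z_p·σ. Here z_{0.06} = -1.555, z_{0.72} = 0.5828.
So -0.0815 = μ − 1.555σ and 0.672 = μ + 0.5828σ.
Subtracting: σ = (0.672 − -0.0815)/(0.5828 − (-1.555)) = 0.352.
Then μ = -0.0815 − (-1.555)·0.352 = 0.467.
Precision τ = 1/σ² = 1/0.3525² = 8.05.

μ = 0.467, τ = 8.05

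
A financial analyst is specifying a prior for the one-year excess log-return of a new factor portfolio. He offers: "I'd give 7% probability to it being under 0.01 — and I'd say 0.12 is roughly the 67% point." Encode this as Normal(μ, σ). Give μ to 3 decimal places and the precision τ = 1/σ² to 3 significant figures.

μ = 0.095, τ = 303

The p-quantile of Normal(μ,σ) is μ + z_p·σ, with z_{0.07} = -1.476 and z_{0.67} = 0.4399.
Eliminate σ: μ = (z₂·x₁ − z₁·x₂)/(z₂ − z₁) = (0.4399·0.01 − (-1.476)·0.12)/1.916 = 0.095.
Then σ = (x₂ − x₁)/(z₂ − z₁) = (0.12 − 0.01)/1.916 = 0.057.
Precision τ = 1/σ² = 1/0.05742² = 303.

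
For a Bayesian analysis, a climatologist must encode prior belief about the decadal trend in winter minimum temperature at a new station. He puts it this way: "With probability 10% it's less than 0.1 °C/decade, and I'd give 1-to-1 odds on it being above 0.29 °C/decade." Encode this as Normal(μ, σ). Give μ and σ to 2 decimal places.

μ = 0.29, σ = 0.15

For Normal(μ,σ), the p-quantile is μ + z_p·σ. Here z_{0.1} = -1.282, z_{0.5} = 0.
So 0.1 = μ − 1.282σ and 0.29 = μ + 0σ.
Subtracting: σ = (0.29 − 0.1)/(0 − (-1.282)) = 0.15.
Then μ = 0.1 − (-1.282)·0.15 = 0.29.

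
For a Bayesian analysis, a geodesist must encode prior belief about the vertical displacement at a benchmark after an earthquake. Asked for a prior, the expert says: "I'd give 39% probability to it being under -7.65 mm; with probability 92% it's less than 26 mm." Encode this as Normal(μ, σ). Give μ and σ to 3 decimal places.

The p-quantile of Normal(μ,σ) is μ + z_p·σ, with z_{0.39} = -0.2793 and z_{0.92} = 1.405.
Eliminate σ: μ = (z₂·x₁ − z₁·x₂)/(z₂ − z₁) = (1.405·-7.65 − (-0.2793)·26)/1.684 = -2.070.
Then σ = (x₂ − x₁)/(z₂ − z₁) = (26 − -7.65)/1.684 = 19.978.

μ = -2.070, σ = 19.978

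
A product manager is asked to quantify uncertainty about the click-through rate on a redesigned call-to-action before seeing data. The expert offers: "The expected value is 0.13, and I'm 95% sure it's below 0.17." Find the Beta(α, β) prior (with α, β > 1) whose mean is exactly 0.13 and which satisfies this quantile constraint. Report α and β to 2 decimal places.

α ≈ 27.29, β ≈ 182.67

With mean 0.13 fixed, write α = 0.13s, β = 0.87s where s = α+β.
Need P(θ < 0.17) = 0.95 under Beta(0.13s, 0.87s). Normal approximation: (q−m)/√(m(1−m)/s) ≈ z_{0.95} = 1.64, so s ≈ 0.13·0.87·(1.64)²/(0.17−0.13)² = 191.2.
At s = 191.2: P(θ<0.17) ≈ 0.942. Adjusting to match 0.95 gives s ≈ 209.96.
So α = 0.13·209.96 ≈ 27.29, β = 0.87·209.96 ≈ 182.67.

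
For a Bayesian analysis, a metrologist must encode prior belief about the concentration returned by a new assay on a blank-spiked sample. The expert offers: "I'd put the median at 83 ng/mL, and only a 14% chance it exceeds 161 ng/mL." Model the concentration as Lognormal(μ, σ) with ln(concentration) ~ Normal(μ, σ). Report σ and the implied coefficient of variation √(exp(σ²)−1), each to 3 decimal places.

σ ≈ 0.613, CV ≈ 0.676

If T ~ Lognormal(μ,σ) then ln T ~ Normal(μ,σ), so the p-quantile of ln T is μ + z_p·σ.
ln(83) = 4.419 and ln(161) = 5.081; z_{0.5} = 0, z_{0.86} = 1.08.
σ = (5.081 − 4.419)/(1.08 − (0)) = 0.613.
μ = 4.419 − (0)·0.613 = 4.419.
CV = √(exp(σ²)−1) = √(exp(0.3761)−1) = 0.676.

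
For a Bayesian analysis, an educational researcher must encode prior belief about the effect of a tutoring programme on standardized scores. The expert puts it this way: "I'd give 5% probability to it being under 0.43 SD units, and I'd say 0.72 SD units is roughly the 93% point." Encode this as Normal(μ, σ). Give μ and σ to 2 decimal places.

μ = 0.58, σ = 0.09

The p-quantile of Normal(μ,σ) is μ + z_p·σ, with z_{0.05} = -1.645 and z_{0.93} = 1.476.
Eliminate σ: μ = (z₂·x₁ − z₁·x₂)/(z₂ − z₁) = (1.476·0.43 − (-1.645)·0.72)/3.121 = 0.58.
Then σ = (x₂ − x₁)/(z₂ − z₁) = (0.72 − 0.43)/3.121 = 0.09.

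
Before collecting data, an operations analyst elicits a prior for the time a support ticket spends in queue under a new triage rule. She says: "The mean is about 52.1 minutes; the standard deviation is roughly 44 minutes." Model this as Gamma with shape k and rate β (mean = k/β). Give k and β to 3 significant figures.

k ≈ 1.4, β ≈ 0.0269

For Gamma(k, rate β): mean = k/β, variance = k/β², so CV = 1/√k.
CV = SD/mean = 44/52.1 = 0.8445, hence k = 1/CV² = 1.4.
Then β = k/mean = 1.4/52.1 = 0.0269.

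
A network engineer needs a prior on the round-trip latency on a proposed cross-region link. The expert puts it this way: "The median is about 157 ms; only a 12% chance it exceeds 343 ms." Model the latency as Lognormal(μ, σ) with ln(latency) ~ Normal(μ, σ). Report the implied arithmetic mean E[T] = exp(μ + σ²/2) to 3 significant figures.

E[T] ≈ 196 ms

If T ~ Lognormal(μ,σ) then ln T ~ Normal(μ,σ), so the p-quantile of ln T is μ + z_p·σ.
ln(157) = 5.056 and ln(343) = 5.838; z_{0.5} = 0, z_{0.88} = 1.175.
σ = (5.838 − 5.056)/(1.175 − (0)) = 0.665.
μ = 5.056 − (0)·0.665 = 5.056.
E[T] = exp(μ + σ²/2) = exp(5.056 + 0.2212) = 196 ms.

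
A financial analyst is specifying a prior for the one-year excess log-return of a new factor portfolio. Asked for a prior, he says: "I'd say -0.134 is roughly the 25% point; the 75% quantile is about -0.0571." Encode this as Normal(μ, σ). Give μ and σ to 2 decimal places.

For Normal(μ,σ), the p-quantile is μ + z_p·σ. Here z_{0.25} = -0.6745, z_{0.75} = 0.6745.
So -0.134 = μ − 0.6745σ and -0.0571 = μ + 0.6745σ.
Subtracting: σ = (-0.0571 − -0.134)/(0.6745 − (-0.6745)) = 0.06.
Then μ = -0.134 − (-0.6745)·0.06 = -0.10.

μ = -0.10, σ = 0.06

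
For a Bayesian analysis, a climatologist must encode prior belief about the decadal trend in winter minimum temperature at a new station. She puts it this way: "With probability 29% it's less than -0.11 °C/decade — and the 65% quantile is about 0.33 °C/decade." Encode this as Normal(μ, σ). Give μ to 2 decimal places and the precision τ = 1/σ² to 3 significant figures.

μ = 0.15, τ = 4.55

The p-quantile of Normal(μ,σ) is μ + z_p·σ, with z_{0.29} = -0.5534 and z_{0.65} = 0.3853.
Eliminate σ: μ = (z₂·x₁ − z₁·x₂)/(z₂ − z₁) = (0.3853·-0.11 − (-0.5534)·0.33)/0.9387 = 0.15.
Then σ = (x₂ − x₁)/(z₂ − z₁) = (0.33 − -0.11)/0.9387 = 0.47.
Precision τ = 1/σ² = 1/0.4687² = 4.55.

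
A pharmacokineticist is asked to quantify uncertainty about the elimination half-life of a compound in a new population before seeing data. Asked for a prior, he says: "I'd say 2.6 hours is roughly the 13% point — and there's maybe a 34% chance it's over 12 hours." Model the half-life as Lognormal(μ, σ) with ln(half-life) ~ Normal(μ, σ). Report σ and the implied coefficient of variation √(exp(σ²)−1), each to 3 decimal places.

If T ~ Lognormal(μ,σ) then ln T ~ Normal(μ,σ), so the p-quantile of ln T is μ + z_p·σ.
ln(2.6) = 0.9555 and ln(12) = 2.485; z_{0.13} = -1.126, z_{0.66} = 0.4125.
σ = (2.485 − 0.9555)/(0.4125 − (-1.126)) = 0.994.
μ = 0.9555 − (-1.126)·0.994 = 2.075.
CV = √(exp(σ²)−1) = √(exp(0.9877)−1) = 1.298.

σ ≈ 0.994, CV ≈ 1.298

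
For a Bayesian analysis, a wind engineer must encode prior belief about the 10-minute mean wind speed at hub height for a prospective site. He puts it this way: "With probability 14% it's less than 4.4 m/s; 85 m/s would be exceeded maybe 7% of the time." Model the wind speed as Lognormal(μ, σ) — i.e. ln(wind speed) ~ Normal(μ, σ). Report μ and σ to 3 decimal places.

μ ≈ 2.733, σ ≈ 1.158

If T ~ Lognormal(μ,σ) then ln T ~ Normal(μ,σ), so the p-quantile of ln T is μ + z_p·σ.
ln(4.4) = 1.482 and ln(85) = 4.443; z_{0.14} = -1.08, z_{0.93} = 1.476.
σ = (4.443 − 1.482)/(1.476 − (-1.08)) = 1.158.
μ = 1.482 − (-1.08)·1.158 = 2.733.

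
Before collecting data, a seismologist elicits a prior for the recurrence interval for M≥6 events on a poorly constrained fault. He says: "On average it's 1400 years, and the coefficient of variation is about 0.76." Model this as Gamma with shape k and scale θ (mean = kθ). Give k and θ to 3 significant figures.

k ≈ 1.73, θ ≈ 809

For Gamma(k, scale θ): mean = kθ, variance = kθ², so CV = 1/√k.
CV = 0.76, hence k = 1/CV² = 1.73.
Then θ = mean/k = 1400/1.73 = 809.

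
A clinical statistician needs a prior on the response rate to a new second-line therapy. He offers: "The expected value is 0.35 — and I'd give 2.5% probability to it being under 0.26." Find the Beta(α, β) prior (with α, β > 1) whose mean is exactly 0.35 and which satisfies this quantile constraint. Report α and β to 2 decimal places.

α ≈ 34.96, β ≈ 64.92

With mean 0.35 fixed, write α = 0.35s, β = 0.65s where s = α+β.
Need P(θ < 0.26) = 0.025 under Beta(0.35s, 0.65s). Normal approximation: (q−m)/√(m(1−m)/s) ≈ z_{0.025} = -1.96, so s ≈ 0.35·0.65·(-1.96)²/(0.26−0.35)² = 107.9.
At s = 107.9: P(θ<0.26) ≈ 0.021. Adjusting to match 0.025 gives s ≈ 99.88.
So α = 0.35·99.88 ≈ 34.96, β = 0.65·99.88 ≈ 64.92.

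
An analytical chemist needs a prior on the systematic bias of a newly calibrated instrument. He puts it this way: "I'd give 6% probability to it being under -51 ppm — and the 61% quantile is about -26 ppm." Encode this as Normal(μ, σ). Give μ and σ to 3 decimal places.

For Normal(μ,σ), the p-quantile is μ + z_p·σ. Here z_{0.06} = -1.555, z_{0.61} = 0.2793.
So -51 = μ − 1.555σ and -26 = μ + 0.2793σ.
Subtracting: σ = (-26 − -51)/(0.2793 − (-1.555)) = 13.631.
Then μ = -51 − (-1.555)·13.631 = -29.807.

μ = -29.807, σ = 13.631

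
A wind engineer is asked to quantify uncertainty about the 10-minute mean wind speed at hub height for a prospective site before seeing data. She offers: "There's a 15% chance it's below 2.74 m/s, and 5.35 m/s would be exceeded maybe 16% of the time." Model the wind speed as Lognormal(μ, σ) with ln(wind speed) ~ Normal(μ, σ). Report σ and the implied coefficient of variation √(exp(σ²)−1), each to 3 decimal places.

If T ~ Lognormal(μ,σ) then ln T ~ Normal(μ,σ), so the p-quantile of ln T is μ + z_p·σ.
ln(2.74) = 1.008 and ln(5.35) = 1.677; z_{0.15} = -1.036, z_{0.84} = 0.9945.
σ = (1.677 − 1.008)/(0.9945 − (-1.036)) = 0.329.
μ = 1.008 − (-1.036)·0.329 = 1.349.
CV = √(exp(σ²)−1) = √(exp(0.1086)−1) = 0.339.

σ ≈ 0.329, CV ≈ 0.339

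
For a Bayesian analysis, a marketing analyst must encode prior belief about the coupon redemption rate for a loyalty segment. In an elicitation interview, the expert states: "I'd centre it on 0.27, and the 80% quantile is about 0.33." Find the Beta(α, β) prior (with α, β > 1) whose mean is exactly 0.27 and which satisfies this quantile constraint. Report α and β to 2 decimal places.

With mean 0.27 fixed, write α = 0.27s, β = 0.73s where s = α+β.
Need P(θ < 0.33) = 0.8 under Beta(0.27s, 0.73s). Normal approximation: (q−m)/√(m(1−m)/s) ≈ z_{0.8} = 0.842, so s ≈ 0.27·0.73·(0.842)²/(0.33−0.27)² = 38.8.
At s = 38.8: P(θ<0.33) ≈ 0.805. Adjusting to match 0.8 gives s ≈ 37.08.
So α = 0.27·37.08 ≈ 10.01, β = 0.73·37.08 ≈ 27.07.

α ≈ 10.01, β ≈ 27.07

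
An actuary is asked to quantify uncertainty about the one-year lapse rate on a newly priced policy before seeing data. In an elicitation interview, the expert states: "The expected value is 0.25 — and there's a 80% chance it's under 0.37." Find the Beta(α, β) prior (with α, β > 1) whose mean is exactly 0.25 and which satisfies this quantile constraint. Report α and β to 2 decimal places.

With mean 0.25 fixed, write α = 0.25s, β = 0.75s where s = α+β.
Need P(θ < 0.37) = 0.8 under Beta(0.25s, 0.75s). Normal approximation: (q−m)/√(m(1−m)/s) ≈ z_{0.8} = 0.842, so s ≈ 0.25·0.75·(0.842)²/(0.37−0.25)² = 9.2.
At s = 9.2: P(θ<0.37) ≈ 0.811. Adjusting to match 0.8 gives s ≈ 8.13.
So α = 0.25·8.13 ≈ 2.03, β = 0.75·8.13 ≈ 6.09.

α ≈ 2.03, β ≈ 6.09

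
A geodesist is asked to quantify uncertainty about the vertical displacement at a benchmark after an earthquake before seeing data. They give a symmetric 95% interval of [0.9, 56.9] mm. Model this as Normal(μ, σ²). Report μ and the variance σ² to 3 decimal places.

A symmetric 95% interval runs μ ± z·σ with z = 1.96.
Half-width = 28, so σ = 28/1.96 = 14.2860 and σ² = 204.089.
μ is the interval midpoint, 28.900.

μ = 28.900, σ² = 204.089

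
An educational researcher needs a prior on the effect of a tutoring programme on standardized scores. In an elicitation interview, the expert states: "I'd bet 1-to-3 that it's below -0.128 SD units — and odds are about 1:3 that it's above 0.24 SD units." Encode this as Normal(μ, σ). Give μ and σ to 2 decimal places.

The p-quantile of Normal(μ,σ) is μ + z_p·σ, with z_{0.25} = -0.6745 and z_{0.75} = 0.6745.
Eliminate σ: μ = (z₂·x₁ − z₁·x₂)/(z₂ − z₁) = (0.6745·-0.128 − (-0.6745)·0.24)/1.349 = 0.06.
Then σ = (x₂ − x₁)/(z₂ − z₁) = (0.24 − -0.128)/1.349 = 0.27.

μ = 0.06, σ = 0.27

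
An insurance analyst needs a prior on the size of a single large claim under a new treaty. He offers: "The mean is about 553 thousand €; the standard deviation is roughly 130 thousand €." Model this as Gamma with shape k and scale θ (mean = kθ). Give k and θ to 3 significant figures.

k ≈ 18.1, θ ≈ 30.6

For Gamma(k, scale θ): mean = kθ, variance = kθ², so CV = 1/√k.
CV = SD/mean = 130/553 = 0.2351, hence k = 1/CV² = 18.1.
Then θ = mean/k = 553/18.1 = 30.6.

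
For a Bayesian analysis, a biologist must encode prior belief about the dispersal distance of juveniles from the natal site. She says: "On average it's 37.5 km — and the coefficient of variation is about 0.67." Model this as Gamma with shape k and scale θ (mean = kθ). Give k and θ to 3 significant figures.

k ≈ 2.23, θ ≈ 16.8

For Gamma(k, scale θ): mean = kθ, variance = kθ², so CV = 1/√k.
CV = 0.67, hence k = 1/CV² = 2.23.
Then θ = mean/k = 37.5/2.23 = 16.8.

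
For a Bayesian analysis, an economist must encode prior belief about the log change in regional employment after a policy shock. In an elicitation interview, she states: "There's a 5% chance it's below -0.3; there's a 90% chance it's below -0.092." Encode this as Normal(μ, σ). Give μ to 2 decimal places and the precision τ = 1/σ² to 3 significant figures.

μ = -0.18, τ = 198

The p-quantile of Normal(μ,σ) is μ + z_p·σ, with z_{0.05} = -1.645 and z_{0.9} = 1.282.
Eliminate σ: μ = (z₂·x₁ − z₁·x₂)/(z₂ − z₁) = (1.282·-0.3 − (-1.645)·-0.092)/2.926 = -0.18.
Then σ = (x₂ − x₁)/(z₂ − z₁) = (-0.092 − -0.3)/2.926 = 0.07.
Precision τ = 1/σ² = 1/0.07108² = 198.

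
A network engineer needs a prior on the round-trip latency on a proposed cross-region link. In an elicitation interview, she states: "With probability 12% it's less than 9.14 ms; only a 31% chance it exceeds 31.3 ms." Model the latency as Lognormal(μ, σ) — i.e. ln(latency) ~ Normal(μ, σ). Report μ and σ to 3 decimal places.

μ ≈ 3.078, σ ≈ 0.737

If T ~ Lognormal(μ,σ) then ln T ~ Normal(μ,σ), so the p-quantile of ln T is μ + z_p·σ.
ln(9.14) = 2.213 and ln(31.3) = 3.444; z_{0.12} = -1.175, z_{0.69} = 0.4959.
σ = (3.444 − 2.213)/(0.4959 − (-1.175)) = 0.737.
μ = 2.213 − (-1.175)·0.737 = 3.078.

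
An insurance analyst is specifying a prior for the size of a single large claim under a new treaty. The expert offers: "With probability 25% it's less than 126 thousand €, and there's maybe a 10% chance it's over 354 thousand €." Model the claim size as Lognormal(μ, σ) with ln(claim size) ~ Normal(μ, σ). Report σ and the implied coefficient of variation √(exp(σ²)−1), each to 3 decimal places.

If T ~ Lognormal(μ,σ) then ln T ~ Normal(μ,σ), so the p-quantile of ln T is μ + z_p·σ.
ln(126) = 4.836 and ln(354) = 5.869; z_{0.25} = -0.6745, z_{0.9} = 1.282.
σ = (5.869 − 4.836)/(1.282 − (-0.6745)) = 0.528.
μ = 4.836 − (-0.6745)·0.528 = 5.192.
CV = √(exp(σ²)−1) = √(exp(0.2789)−1) = 0.567.

σ ≈ 0.528, CV ≈ 0.567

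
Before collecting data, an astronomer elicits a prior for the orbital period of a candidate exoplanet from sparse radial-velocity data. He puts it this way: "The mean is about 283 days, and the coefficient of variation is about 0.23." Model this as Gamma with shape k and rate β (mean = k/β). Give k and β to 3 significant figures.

For Gamma(k, rate β): mean = k/β, variance = k/β², so CV = 1/√k.
CV = 0.23, hence k = 1/CV² = 18.9.
Then β = k/mean = 18.9/283 = 0.0668.

k ≈ 18.9, β ≈ 0.0668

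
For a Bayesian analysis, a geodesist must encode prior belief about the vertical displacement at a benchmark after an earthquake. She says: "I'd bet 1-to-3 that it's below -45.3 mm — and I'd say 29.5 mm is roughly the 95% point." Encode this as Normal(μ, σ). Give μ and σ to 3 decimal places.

μ = -23.547, σ = 32.251

For Normal(μ,σ), the p-quantile is μ + z_p·σ. Here z_{0.25} = -0.6745, z_{0.95} = 1.645.
So -45.3 = μ − 0.6745σ and 29.5 = μ + 1.645σ.
Subtracting: σ = (29.5 − -45.3)/(1.645 − (-0.6745)) = 32.251.
Then μ = -45.3 − (-0.6745)·32.251 = -23.547.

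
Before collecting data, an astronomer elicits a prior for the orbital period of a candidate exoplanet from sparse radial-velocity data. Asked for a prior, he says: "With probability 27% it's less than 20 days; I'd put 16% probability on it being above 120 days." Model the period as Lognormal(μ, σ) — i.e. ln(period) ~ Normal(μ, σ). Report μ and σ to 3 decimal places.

If T ~ Lognormal(μ,σ) then ln T ~ Normal(μ,σ), so the p-quantile of ln T is μ + z_p·σ.
ln(20) = 2.996 and ln(120) = 4.787; z_{0.27} = -0.6128, z_{0.84} = 0.9945.
σ = (4.787 − 2.996)/(0.9945 − (-0.6128)) = 1.115.
μ = 2.996 − (-0.6128)·1.115 = 3.679.

μ ≈ 3.679, σ ≈ 1.115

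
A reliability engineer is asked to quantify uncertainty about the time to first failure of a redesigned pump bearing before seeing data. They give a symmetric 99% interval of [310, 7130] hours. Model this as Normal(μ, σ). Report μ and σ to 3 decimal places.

μ = 3720.000, σ = 1323.845

A symmetric 99% interval runs μ ± z·σ with z = 2.576.
Half-width = 3410, so σ = 3410/2.576 = 1323.845.
μ is the interval midpoint, 3720.000.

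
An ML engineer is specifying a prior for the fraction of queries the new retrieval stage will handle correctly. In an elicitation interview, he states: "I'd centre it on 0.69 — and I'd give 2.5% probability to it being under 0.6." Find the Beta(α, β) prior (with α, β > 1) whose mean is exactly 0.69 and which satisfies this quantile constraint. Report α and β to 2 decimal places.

α ≈ 74.42, β ≈ 33.43

With mean 0.69 fixed, write α = 0.69s, β = 0.31s where s = α+β.
Need P(θ < 0.6) = 0.025 under Beta(0.69s, 0.31s). Normal approximation: (q−m)/√(m(1−m)/s) ≈ z_{0.025} = -1.96, so s ≈ 0.69·0.31·(-1.96)²/(0.6−0.69)² = 101.4.
At s = 101.4: P(θ<0.6) ≈ 0.029. Adjusting to match 0.025 gives s ≈ 107.85.
So α = 0.69·107.85 ≈ 74.42, β = 0.31·107.85 ≈ 33.43.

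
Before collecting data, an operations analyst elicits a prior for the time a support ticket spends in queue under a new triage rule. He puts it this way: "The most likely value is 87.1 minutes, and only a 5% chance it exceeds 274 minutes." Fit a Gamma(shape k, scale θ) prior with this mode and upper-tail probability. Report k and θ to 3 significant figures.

k ≈ 3, θ ≈ 43.5

Gamma(k,θ) with k>1 has mode (k−1)θ, so θ = 87.1/(k−1).
Need P(X < 274) = 0.95 with θ tied to k this way. Start at k = 2, θ = 87.1: P(X<274) ≈ 0.822.
Too low — raise k to concentrate. Iterating converges to k ≈ 3.
Then θ = 87.1/(3−1) ≈ 43.5.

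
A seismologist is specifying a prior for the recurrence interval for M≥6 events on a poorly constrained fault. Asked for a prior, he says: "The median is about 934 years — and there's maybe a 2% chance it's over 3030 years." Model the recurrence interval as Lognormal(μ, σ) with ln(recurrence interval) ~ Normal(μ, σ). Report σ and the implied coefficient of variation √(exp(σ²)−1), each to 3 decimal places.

If T ~ Lognormal(μ,σ) then ln T ~ Normal(μ,σ), so the p-quantile of ln T is μ + z_p·σ.
ln(934) = 6.839 and ln(3030) = 8.016; z_{0.5} = 0, z_{0.98} = 2.054.
σ = (8.016 − 6.839)/(2.054 − (0)) = 0.573.
μ = 6.839 − (0)·0.573 = 6.839.
CV = √(exp(σ²)−1) = √(exp(0.3284)−1) = 0.623.

σ ≈ 0.573, CV ≈ 0.623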